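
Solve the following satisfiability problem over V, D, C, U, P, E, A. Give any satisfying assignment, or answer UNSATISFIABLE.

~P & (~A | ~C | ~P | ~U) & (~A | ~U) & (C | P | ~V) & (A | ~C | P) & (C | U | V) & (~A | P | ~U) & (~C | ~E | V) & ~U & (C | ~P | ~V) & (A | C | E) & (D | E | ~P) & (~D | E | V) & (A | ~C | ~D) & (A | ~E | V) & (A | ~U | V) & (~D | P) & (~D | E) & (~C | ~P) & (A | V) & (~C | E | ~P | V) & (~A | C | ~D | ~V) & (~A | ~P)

V = True; D = False; C = True; U = False; P = False; E = True; A = True

Unit clause (~P) forces P = False.
Unit clause (~U) forces U = False.
In (~D | P) only ~D is left, so D = False.
Set V = True.
  then (C | P | ~V) forces C = True.
  then (A | ~C | P) forces A = True.
Set E = True.
All clauses satisfied.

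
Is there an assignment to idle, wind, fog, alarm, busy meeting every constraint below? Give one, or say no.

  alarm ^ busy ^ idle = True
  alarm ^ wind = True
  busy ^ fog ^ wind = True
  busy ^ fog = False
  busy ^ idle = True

idle = False, wind = True, fog = True, alarm = False, busy = True

alarm ^ busy ^ idle = F ^ T ^ F = True ✓
alarm ^ wind = F ^ T = True ✓
busy ^ fog ^ wind = T ^ T ^ T = True ✓
busy ^ fog = T ^ T = False ✓
busy ^ idle = T ^ F = True ✓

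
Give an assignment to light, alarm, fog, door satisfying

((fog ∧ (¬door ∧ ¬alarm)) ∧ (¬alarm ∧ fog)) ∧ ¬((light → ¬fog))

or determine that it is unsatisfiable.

light: True, alarm: False, fog: True, door: False

  (fog ∧ (¬door ∧ ¬alarm)) ∧ (¬alarm ∧ fog) = True
    fog ∧ (¬door ∧ ¬alarm) = True
      ¬door ∧ ¬alarm = True
        ¬door = True
        ¬alarm = True
    ¬alarm ∧ fog = True
      ¬alarm = True
  ¬((light → ¬fog)) = True
    light → ¬fog = False
      ¬fog = False
Both conjuncts True, so the formula holds.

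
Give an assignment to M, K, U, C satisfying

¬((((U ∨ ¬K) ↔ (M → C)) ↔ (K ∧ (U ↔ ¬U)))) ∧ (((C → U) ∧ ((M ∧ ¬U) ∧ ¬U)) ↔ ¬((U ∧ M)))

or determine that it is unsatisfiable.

M = True; K = True; U = False; C = False

  ¬((((U ∨ ¬K) ↔ (M → C)) ↔ (K ∧ (U ↔ ¬U)))) = True
    ((U ∨ ¬K) ↔ (M → C)) ↔ (K ∧ (U ↔ ¬U)) = False
      (U ∨ ¬K) ↔ (M → C) = True
        U ∨ ¬K = False
          ¬K = False
        M → C = False
      K ∧ (U ↔ ¬U) = False
        U ↔ ¬U = False
          ¬U = True
  ((C → U) ∧ ((M ∧ ¬U) ∧ ¬U)) ↔ ¬((U ∧ M)) = True
    (C → U) ∧ ((M ∧ ¬U) ∧ ¬U) = True
      C → U = True
      (M ∧ ¬U) ∧ ¬U = True
        M ∧ ¬U = True
          ¬U = True
        ¬U = True
    ¬((U ∧ M)) = True
      U ∧ M = False
Both conjuncts True, so the formula holds.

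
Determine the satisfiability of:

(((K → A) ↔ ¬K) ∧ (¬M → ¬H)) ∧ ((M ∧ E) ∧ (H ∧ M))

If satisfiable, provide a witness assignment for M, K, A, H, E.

M=T; K=F; A=T; H=T; E=T

  ((K → A) ↔ ¬K) ∧ (¬M → ¬H) = True
    (K → A) ↔ ¬K = True
      K → A = True
      ¬K = True
    ¬M → ¬H = True
      ¬M = False
      ¬H = False
  (M ∧ E) ∧ (H ∧ M) = True
    M ∧ E = True
    H ∧ M = True
Both conjuncts True, so the formula holds.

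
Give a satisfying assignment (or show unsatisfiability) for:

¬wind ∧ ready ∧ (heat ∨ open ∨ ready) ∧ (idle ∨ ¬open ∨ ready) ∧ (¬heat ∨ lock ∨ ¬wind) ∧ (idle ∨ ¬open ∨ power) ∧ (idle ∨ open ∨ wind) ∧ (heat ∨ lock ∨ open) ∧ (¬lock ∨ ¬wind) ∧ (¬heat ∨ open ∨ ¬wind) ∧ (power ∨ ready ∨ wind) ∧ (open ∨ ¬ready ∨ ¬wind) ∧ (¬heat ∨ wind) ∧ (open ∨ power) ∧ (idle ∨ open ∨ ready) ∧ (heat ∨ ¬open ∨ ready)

ready = True, open = True, power = False, heat = False, wind = False, lock = True, idle = True

Unit clause (¬wind) forces wind = False.
Unit clause (ready) forces ready = True.
In (¬heat ∨ wind) only ¬heat is left, so heat = False.
Set open = True.
Set power = False.
  then (idle ∨ ¬open ∨ power) forces idle = True.
Set lock = True.
All clauses satisfied.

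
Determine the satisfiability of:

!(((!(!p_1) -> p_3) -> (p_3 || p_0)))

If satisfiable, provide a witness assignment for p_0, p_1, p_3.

p_0 = False, p_1 = False, p_3 = False

  !(((!(!p_1) -> p_3) -> (p_3 || p_0))) = True
    (!(!p_1) -> p_3) -> (p_3 || p_0) = False
      !(!p_1) -> p_3 = True
        !(!p_1) = False
          !p_1 = True
      p_3 || p_0 = False
The formula evaluates to True.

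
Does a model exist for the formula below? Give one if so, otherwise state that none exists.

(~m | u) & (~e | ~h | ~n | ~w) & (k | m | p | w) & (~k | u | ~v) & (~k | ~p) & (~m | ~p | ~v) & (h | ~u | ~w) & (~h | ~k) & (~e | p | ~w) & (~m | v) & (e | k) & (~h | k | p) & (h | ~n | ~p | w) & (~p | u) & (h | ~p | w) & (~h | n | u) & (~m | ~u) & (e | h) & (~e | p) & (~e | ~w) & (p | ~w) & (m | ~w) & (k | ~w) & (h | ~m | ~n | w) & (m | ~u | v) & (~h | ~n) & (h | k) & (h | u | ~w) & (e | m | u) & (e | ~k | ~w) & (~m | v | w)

k = False, u = True, h = True, n = False, w = False, e = True, v = True, m = False, p = True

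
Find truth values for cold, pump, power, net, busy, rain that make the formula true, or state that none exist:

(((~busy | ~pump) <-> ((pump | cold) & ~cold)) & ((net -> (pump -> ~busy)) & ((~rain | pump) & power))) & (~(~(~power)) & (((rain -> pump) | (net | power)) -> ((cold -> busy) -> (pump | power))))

UNSATISFIABLE

Case power = True: the conjunct ~(~(~power)) becomes ~(~False) = False.
Case power = False: the conjunct power is False.
Both cases fail — unsatisfiable.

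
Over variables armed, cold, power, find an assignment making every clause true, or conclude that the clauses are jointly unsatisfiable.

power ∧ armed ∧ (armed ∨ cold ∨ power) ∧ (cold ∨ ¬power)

Unit clause (power) forces power = True.
Unit clause (armed) forces armed = True.
In (cold ∨ ¬power) only cold is left, so cold = True.
Check each clause:
  (power): power holds.
  (armed): armed holds.
  (armed ∨ cold ∨ power): armed holds.
  (cold ∨ ¬power): cold holds.
All clauses satisfied.

armed: True, cold: True, power: True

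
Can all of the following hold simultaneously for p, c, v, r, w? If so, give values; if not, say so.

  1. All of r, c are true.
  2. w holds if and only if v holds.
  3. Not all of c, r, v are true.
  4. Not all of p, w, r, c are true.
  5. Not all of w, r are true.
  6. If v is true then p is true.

p: False; c: True; v: False; r: True; w: False

  (1) {r, c}: all 2 true ✓
  (2) w=F, v=F — same ✓
  (3) {c, r, v}: 2/3 true — not all ✓
  (4) {p, w, r, c}: 2/4 true — not all ✓
  (5) {w, r}: 1/2 true — not all ✓
  (6) v=F ⇒ p: vacuous ✓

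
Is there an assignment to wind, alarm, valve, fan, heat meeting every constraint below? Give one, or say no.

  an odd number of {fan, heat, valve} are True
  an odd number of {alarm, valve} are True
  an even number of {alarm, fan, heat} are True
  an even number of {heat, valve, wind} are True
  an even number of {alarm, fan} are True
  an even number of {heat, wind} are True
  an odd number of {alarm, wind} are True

wind=F; alarm=T; valve=F; fan=T; heat=F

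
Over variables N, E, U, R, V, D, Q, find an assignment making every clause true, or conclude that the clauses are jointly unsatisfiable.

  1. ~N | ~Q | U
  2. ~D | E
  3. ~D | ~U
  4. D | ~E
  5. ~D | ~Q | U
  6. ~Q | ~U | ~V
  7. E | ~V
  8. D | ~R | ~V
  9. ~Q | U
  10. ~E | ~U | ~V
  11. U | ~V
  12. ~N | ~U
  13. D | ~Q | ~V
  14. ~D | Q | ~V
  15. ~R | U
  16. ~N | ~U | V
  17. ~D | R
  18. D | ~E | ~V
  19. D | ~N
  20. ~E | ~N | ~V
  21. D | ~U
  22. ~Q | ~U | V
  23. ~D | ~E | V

Set N = False.
Try E = True:
  (D | ~E) forces D = True.
  (~D | ~U) forces U = False.
  (~D | ~Q | U) forces Q = False.
  (U | ~V) forces V = False.
  clause (~D | ~E | V) is falsified — backtrack.
So E = False.
  then (~D | E) forces D = False.
  then (E | ~V) forces V = False.
  then (D | ~U) forces U = False.
  then (~Q | U) forces Q = False.
  then (~R | U) forces R = False.
All clauses satisfied.

N=F; E=F; U=F; R=F; V=F; D=F; Q=F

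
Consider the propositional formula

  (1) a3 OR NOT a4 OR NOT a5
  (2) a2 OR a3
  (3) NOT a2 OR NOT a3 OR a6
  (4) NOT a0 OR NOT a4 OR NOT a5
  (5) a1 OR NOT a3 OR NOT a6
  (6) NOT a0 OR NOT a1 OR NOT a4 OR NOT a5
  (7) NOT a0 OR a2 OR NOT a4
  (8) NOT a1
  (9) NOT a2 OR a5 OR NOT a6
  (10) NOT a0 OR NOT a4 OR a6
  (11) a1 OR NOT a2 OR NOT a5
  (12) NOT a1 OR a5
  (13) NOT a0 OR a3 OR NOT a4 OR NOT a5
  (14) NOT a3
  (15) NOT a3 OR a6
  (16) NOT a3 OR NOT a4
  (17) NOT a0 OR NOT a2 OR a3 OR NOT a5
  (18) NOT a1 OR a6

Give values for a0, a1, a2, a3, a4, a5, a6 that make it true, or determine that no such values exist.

a0 = False, a1 = False, a2 = True, a3 = False, a4 = True, a5 = False, a6 = False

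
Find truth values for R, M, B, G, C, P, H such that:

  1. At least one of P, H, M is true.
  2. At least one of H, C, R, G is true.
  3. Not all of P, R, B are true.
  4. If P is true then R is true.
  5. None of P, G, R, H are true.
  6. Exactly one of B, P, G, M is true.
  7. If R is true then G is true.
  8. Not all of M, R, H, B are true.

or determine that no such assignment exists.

R: False, M: True, B: False, G: False, C: True, P: False, H: False

  (1) {P, H, M}: 1 true — at least one ✓
  (2) {H, C, R, G}: 1 true — at least one ✓
  (3) {P, R, B}: 0/3 true — not all ✓
  (4) P=F ⇒ R: vacuous ✓
  (5) {P, G, R, H}: 0 true — none ✓
  (6) {B, P, G, M}: 1 true — exactly one ✓
  (7) R=F ⇒ G: vacuous ✓
  (8) {M, R, H, B}: 1/4 true — not all ✓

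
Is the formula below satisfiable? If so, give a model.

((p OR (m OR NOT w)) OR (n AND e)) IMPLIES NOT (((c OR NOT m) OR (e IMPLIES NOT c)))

n: False, c: True, p: False, e: False, m: False, w: True

  ((p OR (m OR NOT w)) OR (n AND e)) IMPLIES NOT (((c OR NOT m) OR (e IMPLIES NOT c))) = True
    (p OR (m OR NOT w)) OR (n AND e) = False
      p OR (m OR NOT w) = False
        m OR NOT w = False
          NOT w = False
      n AND e = False
    NOT (((c OR NOT m) OR (e IMPLIES NOT c))) = False
      (c OR NOT m) OR (e IMPLIES NOT c) = True
        c OR NOT m = True
          NOT m = True
        e IMPLIES NOT c = True
          NOT c = False
The formula evaluates to True.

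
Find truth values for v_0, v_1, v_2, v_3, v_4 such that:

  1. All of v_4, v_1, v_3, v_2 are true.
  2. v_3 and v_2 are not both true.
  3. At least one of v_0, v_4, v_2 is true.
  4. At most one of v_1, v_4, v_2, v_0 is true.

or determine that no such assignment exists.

Case v_1 = True:
  (1) forces v_4 = True.
  Constraint (4) is violated (v_1=T, v_4=T) — contradiction.
Case v_1 = False:
  Constraint (1) is violated (v_1=F) — contradiction.
Both cases fail — unsatisfiable.

Unsatisfiable — no assignment works.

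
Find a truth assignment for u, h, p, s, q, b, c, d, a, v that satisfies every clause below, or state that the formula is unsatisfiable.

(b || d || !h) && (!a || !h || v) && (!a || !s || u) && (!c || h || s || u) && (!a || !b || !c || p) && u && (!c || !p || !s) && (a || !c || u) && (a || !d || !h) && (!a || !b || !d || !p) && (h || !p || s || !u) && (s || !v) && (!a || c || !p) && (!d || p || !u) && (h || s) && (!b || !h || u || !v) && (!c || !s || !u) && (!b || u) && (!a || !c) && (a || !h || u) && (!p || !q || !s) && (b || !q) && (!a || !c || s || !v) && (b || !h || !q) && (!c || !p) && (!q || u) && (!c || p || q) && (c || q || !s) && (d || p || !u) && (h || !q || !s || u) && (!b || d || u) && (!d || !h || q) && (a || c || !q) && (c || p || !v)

u=T, h=T, p=T, s=F, q=F, b=T, c=F, d=F, a=F, v=F

Unit clause (u) forces u = True.
Set h = True.
Set p = True.
  then (!c || !p) forces c = False.
  then (!a || c || !p) forces a = False.
  then (a || c || !q) forces q = False.
  then (a || !d || !h) forces d = False.
  then (c || q || !s) forces s = False.
  then (b || d || !h) forces b = True.
  then (s || !v) forces v = False.
All clauses satisfied.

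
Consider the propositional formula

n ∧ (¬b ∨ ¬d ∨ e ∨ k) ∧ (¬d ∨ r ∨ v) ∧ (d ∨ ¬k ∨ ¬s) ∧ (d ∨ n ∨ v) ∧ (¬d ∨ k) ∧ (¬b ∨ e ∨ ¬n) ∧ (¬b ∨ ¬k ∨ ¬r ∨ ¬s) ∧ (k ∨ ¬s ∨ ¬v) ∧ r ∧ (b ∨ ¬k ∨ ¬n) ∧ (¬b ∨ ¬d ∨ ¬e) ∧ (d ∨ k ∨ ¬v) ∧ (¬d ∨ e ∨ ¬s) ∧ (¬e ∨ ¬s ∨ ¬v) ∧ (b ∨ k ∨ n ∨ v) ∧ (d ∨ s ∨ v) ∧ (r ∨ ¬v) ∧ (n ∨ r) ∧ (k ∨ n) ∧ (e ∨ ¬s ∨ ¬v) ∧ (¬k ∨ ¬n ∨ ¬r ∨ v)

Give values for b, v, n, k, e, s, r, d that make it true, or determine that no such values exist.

Unit clause (n) forces n = True.
Unit clause (r) forces r = True.
Set b = True.
  then (¬b ∨ e ∨ ¬n) forces e = True.
  then (¬b ∨ ¬d ∨ ¬e) forces d = False.
Set v = False.
  then (d ∨ s ∨ v) forces s = True.
  then (¬k ∨ ¬n ∨ ¬r ∨ v) forces k = False.
All clauses satisfied.

b=T; v=F; n=T; k=F; e=T; s=T; r=T; d=F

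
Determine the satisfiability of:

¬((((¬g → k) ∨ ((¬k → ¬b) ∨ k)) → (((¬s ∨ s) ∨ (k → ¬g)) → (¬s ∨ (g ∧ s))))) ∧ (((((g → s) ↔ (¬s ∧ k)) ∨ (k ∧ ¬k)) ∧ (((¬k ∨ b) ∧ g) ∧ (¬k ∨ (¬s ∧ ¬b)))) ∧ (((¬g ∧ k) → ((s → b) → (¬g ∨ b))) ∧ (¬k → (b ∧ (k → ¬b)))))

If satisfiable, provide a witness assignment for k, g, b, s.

Case g = True: the formula simplifies to ¬((((¬s ∨ s) ∨ ¬k) → (¬s ∨ s))) ∧ ((((s ↔ (¬s ∧ k)) ∨ (k ∧ ¬k)) ∧ ((¬k ∨ b) ∧ (¬k ∨ (¬s ∧ ¬b)))) ∧ (¬k → (b ∧ (k → ¬b)))).
  s = True: the conjunct ¬((((¬s ∨ s) ∨ ¬k) → (¬s ∨ s))) becomes ¬((True → True)) = False.
  s = False: the conjunct ¬((((¬s ∨ s) ∨ ¬k) → (¬s ∨ s))) becomes ¬((True → True)) = False.
Case g = False: the conjunct g is False.
Both cases fail — unsatisfiable.

UNSATISFIABLE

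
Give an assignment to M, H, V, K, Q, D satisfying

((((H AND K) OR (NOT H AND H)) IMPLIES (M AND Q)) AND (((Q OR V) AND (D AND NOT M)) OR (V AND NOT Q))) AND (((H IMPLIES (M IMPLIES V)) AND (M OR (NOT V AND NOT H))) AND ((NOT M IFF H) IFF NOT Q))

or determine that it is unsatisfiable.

M = True, H = False, V = True, K = True, Q = False, D = False

  (((H AND K) OR (NOT H AND H)) IMPLIES (M AND Q)) AND (((Q OR V) AND (D AND NOT M)) OR (V AND NOT Q)) = True
    ((H AND K) OR (NOT H AND H)) IMPLIES (M AND Q) = True
      (H AND K) OR (NOT H AND H) = False
        H AND K = False
        NOT H AND H = False
          NOT H = True
      M AND Q = False
    ((Q OR V) AND (D AND NOT M)) OR (V AND NOT Q) = True
      (Q OR V) AND (D AND NOT M) = False
        Q OR V = True
        D AND NOT M = False
          NOT M = False
      V AND NOT Q = True
        NOT Q = True
  ((H IMPLIES (M IMPLIES V)) AND (M OR (NOT V AND NOT H))) AND ((NOT M IFF H) IFF NOT Q) = True
    (H IMPLIES (M IMPLIES V)) AND (M OR (NOT V AND NOT H)) = True
      H IMPLIES (M IMPLIES V) = True
        M IMPLIES V = True
      M OR (NOT V AND NOT H) = True
        NOT V AND NOT H = False
          NOT V = False
          NOT H = True
    (NOT M IFF H) IFF NOT Q = True
      NOT M IFF H = True
        NOT M = False
      NOT Q = True
Both conjuncts True, so the formula holds.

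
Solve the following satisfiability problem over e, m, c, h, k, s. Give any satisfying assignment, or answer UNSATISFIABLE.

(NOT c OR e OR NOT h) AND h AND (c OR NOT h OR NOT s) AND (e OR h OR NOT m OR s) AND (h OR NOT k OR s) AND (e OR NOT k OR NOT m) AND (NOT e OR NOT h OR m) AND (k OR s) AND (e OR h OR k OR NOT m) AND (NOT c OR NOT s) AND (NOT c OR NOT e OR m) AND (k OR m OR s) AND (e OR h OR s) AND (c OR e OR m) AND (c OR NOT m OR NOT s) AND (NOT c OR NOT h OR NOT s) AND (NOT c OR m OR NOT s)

Unit clause (h) forces h = True.
Try e = False:
  (NOT c OR e OR NOT h) forces c = False.
  (c OR NOT h OR NOT s) forces s = False.
  (k OR s) forces k = True.
  (e OR NOT k OR NOT m) forces m = False.
  clause (c OR e OR m) is falsified — backtrack.
So e = True.
  then (NOT e OR NOT h OR m) forces m = True.
Set c = False.
  then (c OR NOT h OR NOT s) forces s = False.
  then (k OR s) forces k = True.
All clauses satisfied.

e = True, m = True, c = False, h = True, k = True, s = False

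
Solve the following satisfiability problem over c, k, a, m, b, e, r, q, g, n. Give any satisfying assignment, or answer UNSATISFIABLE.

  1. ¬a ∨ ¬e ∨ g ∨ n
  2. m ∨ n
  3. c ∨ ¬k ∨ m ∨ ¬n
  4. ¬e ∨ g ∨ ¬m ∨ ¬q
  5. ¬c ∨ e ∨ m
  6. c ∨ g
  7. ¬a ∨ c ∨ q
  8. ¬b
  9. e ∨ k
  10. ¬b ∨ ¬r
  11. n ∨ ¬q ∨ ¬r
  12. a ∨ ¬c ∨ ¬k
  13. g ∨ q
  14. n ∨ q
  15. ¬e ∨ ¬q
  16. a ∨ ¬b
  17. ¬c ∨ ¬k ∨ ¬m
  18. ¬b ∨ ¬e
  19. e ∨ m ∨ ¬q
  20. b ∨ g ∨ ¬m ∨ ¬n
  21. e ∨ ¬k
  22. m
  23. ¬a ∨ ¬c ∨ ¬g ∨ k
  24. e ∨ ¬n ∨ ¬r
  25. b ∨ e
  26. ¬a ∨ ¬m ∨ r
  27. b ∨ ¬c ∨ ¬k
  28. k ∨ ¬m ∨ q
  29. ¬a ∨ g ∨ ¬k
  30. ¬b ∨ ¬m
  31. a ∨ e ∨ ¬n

c = False, k = True, a = False, m = True, b = False, e = True, r = False, q = False, g = True, n = True

Unit clause (¬b) forces b = False.
Unit clause (m) forces m = True.
In (b ∨ e) only e is left, so e = True.
In (¬e ∨ ¬q) only ¬q is left, so q = False.
In (k ∨ ¬m ∨ q) only k is left, so k = True.
In (g ∨ q) only g is left, so g = True.
In (n ∨ q) only n is left, so n = True.
In (¬c ∨ ¬k ∨ ¬m) only ¬c is left, so c = False.
In (¬a ∨ c ∨ q) only ¬a is left, so a = False.
Set r = False.
All clauses satisfied.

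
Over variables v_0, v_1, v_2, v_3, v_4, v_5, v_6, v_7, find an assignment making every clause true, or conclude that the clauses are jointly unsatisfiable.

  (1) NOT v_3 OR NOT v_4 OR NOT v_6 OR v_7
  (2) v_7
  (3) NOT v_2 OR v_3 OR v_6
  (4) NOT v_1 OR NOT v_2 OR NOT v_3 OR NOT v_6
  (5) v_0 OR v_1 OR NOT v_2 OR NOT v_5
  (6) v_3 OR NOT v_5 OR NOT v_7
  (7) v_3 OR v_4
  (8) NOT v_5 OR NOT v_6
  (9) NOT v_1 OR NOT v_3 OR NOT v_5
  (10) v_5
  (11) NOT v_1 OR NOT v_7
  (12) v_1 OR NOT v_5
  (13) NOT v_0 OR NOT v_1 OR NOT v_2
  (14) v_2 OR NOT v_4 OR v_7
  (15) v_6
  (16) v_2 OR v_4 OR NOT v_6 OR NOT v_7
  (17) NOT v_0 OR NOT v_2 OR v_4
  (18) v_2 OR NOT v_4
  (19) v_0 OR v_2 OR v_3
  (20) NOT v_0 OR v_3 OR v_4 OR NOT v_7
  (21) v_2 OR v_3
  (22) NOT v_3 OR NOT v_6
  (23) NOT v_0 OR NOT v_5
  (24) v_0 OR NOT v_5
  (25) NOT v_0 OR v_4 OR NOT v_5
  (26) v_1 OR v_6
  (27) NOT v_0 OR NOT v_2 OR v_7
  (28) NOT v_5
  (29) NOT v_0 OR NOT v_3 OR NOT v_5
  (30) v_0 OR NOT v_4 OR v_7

UNSATISFIABLE

Case v_5 = True:
  Clause (NOT v_5) is falsified — contradiction.
Case v_5 = False:
  Clause (v_5) is falsified — contradiction.
Both cases fail, so the formula is unsatisfiable.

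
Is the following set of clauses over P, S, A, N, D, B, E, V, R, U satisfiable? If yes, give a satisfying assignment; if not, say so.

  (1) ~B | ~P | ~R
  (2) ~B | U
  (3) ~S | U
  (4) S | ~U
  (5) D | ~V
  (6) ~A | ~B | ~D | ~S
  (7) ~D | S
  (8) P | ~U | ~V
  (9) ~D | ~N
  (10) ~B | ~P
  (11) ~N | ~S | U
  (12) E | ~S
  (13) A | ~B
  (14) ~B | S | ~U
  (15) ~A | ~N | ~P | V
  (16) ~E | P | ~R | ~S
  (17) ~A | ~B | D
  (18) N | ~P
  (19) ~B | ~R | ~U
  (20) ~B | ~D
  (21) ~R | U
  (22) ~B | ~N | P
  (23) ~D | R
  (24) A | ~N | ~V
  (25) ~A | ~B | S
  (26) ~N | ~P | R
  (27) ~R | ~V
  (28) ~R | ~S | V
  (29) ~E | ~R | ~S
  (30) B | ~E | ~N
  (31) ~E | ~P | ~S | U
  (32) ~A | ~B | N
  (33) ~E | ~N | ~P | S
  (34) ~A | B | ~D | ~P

Set P = False.
Set S = False.
  then (S | ~U) forces U = False.
  then (~D | S) forces D = False.
  then (~R | U) forces R = False.
  then (~B | U) forces B = False.
  then (D | ~V) forces V = False.
Set A = False.
Set N = False.
Set E = False.
All clauses satisfied.

P: False, S: False, A: False, N: False, D: False, B: False, E: False, V: False, R: False, U: False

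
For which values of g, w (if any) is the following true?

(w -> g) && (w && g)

g = True; w = True

  w -> g = True
  w && g = True
Both conjuncts True, so the formula holds.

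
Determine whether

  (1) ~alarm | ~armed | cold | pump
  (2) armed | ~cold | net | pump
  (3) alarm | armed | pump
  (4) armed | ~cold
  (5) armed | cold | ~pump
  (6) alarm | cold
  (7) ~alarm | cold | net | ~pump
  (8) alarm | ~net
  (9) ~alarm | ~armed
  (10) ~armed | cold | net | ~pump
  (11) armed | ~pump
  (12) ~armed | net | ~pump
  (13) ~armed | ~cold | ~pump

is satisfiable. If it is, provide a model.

Set net = False.
Set armed = True.
  then (~alarm | ~armed) forces alarm = False.
  then (~armed | net | ~pump) forces pump = False.
  then (alarm | cold) forces cold = True.
All clauses satisfied.

net=F, armed=T, pump=F, cold=T, alarm=F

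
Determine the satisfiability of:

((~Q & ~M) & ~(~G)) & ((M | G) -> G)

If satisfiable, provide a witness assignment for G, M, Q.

G=T, M=F, Q=F

  (~Q & ~M) & ~(~G) = True
    ~Q & ~M = True
      ~Q = True
      ~M = True
    ~(~G) = True
      ~G = False
  (M | G) -> G = True
    M | G = True
Both conjuncts True, so the formula holds.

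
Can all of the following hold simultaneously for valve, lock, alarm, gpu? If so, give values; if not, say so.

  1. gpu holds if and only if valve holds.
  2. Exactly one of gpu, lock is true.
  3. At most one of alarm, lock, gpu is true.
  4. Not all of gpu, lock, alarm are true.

valve: False, lock: True, alarm: False, gpu: False

  (1) gpu=F, valve=F — same ✓
  (2) {gpu, lock}: 1 true — exactly one ✓
  (3) {alarm, lock, gpu}: 1 true — at most one ✓
  (4) {gpu, lock, alarm}: 1/3 true — not all ✓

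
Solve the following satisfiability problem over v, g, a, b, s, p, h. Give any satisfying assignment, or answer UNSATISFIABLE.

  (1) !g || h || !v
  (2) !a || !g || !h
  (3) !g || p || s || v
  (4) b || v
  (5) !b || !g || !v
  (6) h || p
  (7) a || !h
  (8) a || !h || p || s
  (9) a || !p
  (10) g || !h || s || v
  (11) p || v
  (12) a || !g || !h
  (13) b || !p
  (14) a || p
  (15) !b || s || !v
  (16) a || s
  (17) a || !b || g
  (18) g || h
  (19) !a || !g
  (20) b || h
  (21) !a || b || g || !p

v = True, g = False, a = True, b = False, s = True, p = False, h = True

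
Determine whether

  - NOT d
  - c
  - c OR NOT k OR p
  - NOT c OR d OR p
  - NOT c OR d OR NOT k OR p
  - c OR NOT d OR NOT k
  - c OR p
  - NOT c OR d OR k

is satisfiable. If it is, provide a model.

d = False, p = True, k = True, c = True

Unit clause (NOT d) forces d = False.
Unit clause (c) forces c = True.
In (NOT c OR d OR p) only p is left, so p = True.
In (NOT c OR d OR k) only k is left, so k = True.
Check each clause:
  (NOT d): NOT d holds.
  (c): c holds.
  (c OR NOT k OR p): c holds.
  (NOT c OR d OR p): p holds.
  (NOT c OR d OR NOT k OR p): p holds.
  (c OR NOT d OR NOT k): c holds.
  (c OR p): c holds.
  (NOT c OR d OR k): k holds.
All clauses satisfied.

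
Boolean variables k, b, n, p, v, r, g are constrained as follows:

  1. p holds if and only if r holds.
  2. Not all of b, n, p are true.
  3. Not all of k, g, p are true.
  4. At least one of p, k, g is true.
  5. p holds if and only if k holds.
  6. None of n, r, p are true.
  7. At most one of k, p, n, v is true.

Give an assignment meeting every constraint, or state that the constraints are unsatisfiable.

k: False, b: True, n: False, p: False, v: True, r: False, g: True

  (1) p=F, r=F — same ✓
  (2) {b, n, p}: 1/3 true — not all ✓
  (3) {k, g, p}: 1/3 true — not all ✓
  (4) {p, k, g}: 1 true — at least one ✓
  (5) p=F, k=F — same ✓
  (6) {n, r, p}: 0 true — none ✓
  (7) {k, p, n, v}: 1 true — at most one ✓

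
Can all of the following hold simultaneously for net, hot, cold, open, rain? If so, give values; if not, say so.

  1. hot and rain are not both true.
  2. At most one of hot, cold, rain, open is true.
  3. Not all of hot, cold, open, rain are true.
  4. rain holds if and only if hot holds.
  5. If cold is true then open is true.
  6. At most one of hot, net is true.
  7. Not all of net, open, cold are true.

net = False, hot = False, cold = False, open = False, rain = False

  (1) hot=F, rain=F — not both ✓
  (2) {hot, cold, rain, open}: 0 true — at most one ✓
  (3) {hot, cold, open, rain}: 0/4 true — not all ✓
  (4) rain=F, hot=F — same ✓
  (5) cold=F ⇒ open: vacuous ✓
  (6) {hot, net}: 0 true — at most one ✓
  (7) {net, open, cold}: 0/3 true — not all ✓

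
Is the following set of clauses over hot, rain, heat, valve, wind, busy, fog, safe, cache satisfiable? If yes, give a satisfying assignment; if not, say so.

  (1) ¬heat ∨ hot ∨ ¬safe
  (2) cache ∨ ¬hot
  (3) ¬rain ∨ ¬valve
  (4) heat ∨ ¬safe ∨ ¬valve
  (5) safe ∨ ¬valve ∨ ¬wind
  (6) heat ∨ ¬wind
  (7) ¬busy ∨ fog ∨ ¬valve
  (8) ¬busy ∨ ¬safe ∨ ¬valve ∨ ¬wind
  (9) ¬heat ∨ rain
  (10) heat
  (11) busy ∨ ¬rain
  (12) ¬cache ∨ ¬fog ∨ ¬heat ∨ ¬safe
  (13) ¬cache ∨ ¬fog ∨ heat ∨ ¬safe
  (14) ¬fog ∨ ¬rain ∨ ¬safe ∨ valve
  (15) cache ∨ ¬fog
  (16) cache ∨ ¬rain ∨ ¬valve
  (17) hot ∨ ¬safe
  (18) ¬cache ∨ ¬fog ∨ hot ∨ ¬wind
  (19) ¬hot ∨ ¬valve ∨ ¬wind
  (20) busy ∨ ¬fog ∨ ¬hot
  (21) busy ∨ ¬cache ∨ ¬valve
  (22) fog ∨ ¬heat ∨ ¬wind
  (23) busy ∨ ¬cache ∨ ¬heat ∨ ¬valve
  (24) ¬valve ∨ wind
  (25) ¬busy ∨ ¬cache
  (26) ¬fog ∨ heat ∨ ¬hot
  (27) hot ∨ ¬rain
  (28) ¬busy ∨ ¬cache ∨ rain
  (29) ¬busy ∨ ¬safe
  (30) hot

Case hot = True:
  (cache ∨ ¬hot) forces cache = True.
  (heat) forces heat = True.
  (¬heat ∨ rain) forces rain = True.
  (¬rain ∨ ¬valve) forces valve = False.
  (busy ∨ ¬rain) forces busy = True.
  Clause (¬busy ∨ ¬cache) is falsified — contradiction.
Case hot = False:
  Clause (hot) is falsified — contradiction.
Both cases fail, so the formula is unsatisfiable.

Unsatisfiable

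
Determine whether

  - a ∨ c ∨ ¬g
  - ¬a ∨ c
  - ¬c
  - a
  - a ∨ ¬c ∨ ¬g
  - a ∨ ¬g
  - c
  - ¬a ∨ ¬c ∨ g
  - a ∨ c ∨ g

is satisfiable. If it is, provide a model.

Case c = True:
  Clause (¬c) is falsified — contradiction.
Case c = False:
  Clause (c) is falsified — contradiction.
Both cases fail, so the formula is unsatisfiable.

Unsatisfiable — no assignment works.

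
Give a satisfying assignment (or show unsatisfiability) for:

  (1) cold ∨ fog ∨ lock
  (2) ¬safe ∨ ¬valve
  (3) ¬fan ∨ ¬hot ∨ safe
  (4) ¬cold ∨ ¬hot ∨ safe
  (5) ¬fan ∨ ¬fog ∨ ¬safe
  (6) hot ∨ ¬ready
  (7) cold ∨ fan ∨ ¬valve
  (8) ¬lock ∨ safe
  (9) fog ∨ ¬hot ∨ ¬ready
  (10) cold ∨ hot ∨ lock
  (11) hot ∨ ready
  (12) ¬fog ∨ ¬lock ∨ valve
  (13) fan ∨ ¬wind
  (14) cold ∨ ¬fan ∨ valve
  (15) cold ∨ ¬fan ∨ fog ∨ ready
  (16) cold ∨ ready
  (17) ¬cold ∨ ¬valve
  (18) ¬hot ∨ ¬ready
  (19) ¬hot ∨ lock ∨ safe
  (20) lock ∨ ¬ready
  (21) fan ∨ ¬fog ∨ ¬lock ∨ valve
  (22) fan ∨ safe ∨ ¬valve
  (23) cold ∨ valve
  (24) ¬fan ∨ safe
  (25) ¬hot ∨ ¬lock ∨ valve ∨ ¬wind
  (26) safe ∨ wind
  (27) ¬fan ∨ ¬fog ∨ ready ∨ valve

Set fog = False.
Try safe = False:
  (¬lock ∨ safe) forces lock = False.
  (cold ∨ fog ∨ lock) forces cold = True.
  (¬cold ∨ ¬hot ∨ safe) forces hot = False.
  (hot ∨ ¬ready) forces ready = False.
  clause (hot ∨ ready) is falsified — backtrack.
So safe = True.
  then (¬safe ∨ ¬valve) forces valve = False.
  then (cold ∨ valve) forces cold = True.
Set lock = False.
  then (lock ∨ ¬ready) forces ready = False.
  then (hot ∨ ready) forces hot = True.
Set wind = True.
  then (fan ∨ ¬wind) forces fan = True.
All clauses satisfied.

fog=F; safe=T; lock=F; cold=T; wind=T; ready=F; fan=T; valve=F; hot=T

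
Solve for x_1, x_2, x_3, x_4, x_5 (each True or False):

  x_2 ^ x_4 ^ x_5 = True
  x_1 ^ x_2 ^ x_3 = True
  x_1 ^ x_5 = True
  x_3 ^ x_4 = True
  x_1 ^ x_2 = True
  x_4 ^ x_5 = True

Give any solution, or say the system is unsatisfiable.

x_1 = True, x_2 = False, x_3 = False, x_4 = True, x_5 = False

x_2 ^ x_4 ^ x_5 = F ^ T ^ F = True ✓
x_1 ^ x_2 ^ x_3 = T ^ F ^ F = True ✓
x_1 ^ x_5 = T ^ F = True ✓
x_3 ^ x_4 = F ^ T = True ✓
x_1 ^ x_2 = T ^ F = True ✓
x_4 ^ x_5 = T ^ F = True ✓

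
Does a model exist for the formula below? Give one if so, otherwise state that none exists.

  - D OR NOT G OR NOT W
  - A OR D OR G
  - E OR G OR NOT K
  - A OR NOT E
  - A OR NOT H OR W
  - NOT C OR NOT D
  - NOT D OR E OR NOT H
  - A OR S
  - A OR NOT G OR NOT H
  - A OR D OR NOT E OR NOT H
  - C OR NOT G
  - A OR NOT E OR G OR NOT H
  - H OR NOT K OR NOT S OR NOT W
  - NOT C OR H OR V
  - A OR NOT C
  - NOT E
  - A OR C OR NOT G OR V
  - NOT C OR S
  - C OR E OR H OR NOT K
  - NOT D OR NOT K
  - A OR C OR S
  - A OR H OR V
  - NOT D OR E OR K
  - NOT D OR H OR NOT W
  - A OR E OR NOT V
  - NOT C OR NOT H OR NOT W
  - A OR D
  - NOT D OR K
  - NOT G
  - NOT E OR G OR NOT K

Unit clause (NOT E) forces E = False.
Unit clause (NOT G) forces G = False.
In (E OR G OR NOT K) only NOT K is left, so K = False.
In (NOT D OR E OR K) only NOT D is left, so D = False.
In (A OR D) only A is left, so A = True.
Set S = True.
Set C = False.
Set W = True.
Set H = True.
Set V = True.
All clauses satisfied.

S = True, C = False, A = True, W = True, H = True, V = True, D = False, E = False, K = False, G = False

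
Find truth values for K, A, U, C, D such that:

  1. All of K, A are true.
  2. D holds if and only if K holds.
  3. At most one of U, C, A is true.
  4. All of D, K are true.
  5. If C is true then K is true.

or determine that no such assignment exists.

K = True; A = True; U = False; C = False; D = True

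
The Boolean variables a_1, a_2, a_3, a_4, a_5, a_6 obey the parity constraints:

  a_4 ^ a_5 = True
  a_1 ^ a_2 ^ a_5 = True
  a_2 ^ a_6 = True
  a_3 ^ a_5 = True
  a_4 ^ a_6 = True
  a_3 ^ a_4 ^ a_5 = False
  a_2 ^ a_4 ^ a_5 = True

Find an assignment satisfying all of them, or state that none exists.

Unsatisfiable — no assignment works.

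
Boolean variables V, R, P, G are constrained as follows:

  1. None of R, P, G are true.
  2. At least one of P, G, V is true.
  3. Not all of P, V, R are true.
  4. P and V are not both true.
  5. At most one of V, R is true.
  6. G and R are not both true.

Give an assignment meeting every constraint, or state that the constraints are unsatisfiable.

V = True, R = False, P = False, G = False

  (1) {R, P, G}: 0 true — none ✓
  (2) {P, G, V}: 1 true — at least one ✓
  (3) {P, V, R}: 1/3 true — not all ✓
  (4) P=F, V=T — not both ✓
  (5) {V, R}: 1 true — at most one ✓
  (6) G=F, R=F — not both ✓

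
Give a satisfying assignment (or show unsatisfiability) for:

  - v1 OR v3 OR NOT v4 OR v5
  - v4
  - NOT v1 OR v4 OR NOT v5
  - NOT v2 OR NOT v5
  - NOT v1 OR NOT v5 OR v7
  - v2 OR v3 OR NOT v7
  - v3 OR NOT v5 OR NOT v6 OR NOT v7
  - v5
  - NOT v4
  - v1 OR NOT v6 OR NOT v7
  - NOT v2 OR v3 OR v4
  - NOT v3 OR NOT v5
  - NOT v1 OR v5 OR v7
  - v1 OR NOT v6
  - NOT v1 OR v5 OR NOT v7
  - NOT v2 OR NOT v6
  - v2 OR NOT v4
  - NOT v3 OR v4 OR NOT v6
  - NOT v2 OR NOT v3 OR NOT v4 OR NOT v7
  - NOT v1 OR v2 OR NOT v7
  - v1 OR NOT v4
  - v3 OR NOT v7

No satisfying assignment exists.

Case v4 = True:
  Clause (NOT v4) is falsified — contradiction.
Case v4 = False:
  Clause (v4) is falsified — contradiction.
Both cases fail, so the formula is unsatisfiable.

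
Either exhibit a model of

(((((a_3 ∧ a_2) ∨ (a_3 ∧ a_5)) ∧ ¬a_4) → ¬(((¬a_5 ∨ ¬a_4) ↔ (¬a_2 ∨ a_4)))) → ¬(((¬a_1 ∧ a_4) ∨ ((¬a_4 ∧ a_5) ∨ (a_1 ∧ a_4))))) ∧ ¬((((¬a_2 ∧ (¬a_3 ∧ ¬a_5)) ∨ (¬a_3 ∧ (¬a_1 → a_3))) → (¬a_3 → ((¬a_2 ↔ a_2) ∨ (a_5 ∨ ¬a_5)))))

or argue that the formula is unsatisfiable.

The formula is unsatisfiable.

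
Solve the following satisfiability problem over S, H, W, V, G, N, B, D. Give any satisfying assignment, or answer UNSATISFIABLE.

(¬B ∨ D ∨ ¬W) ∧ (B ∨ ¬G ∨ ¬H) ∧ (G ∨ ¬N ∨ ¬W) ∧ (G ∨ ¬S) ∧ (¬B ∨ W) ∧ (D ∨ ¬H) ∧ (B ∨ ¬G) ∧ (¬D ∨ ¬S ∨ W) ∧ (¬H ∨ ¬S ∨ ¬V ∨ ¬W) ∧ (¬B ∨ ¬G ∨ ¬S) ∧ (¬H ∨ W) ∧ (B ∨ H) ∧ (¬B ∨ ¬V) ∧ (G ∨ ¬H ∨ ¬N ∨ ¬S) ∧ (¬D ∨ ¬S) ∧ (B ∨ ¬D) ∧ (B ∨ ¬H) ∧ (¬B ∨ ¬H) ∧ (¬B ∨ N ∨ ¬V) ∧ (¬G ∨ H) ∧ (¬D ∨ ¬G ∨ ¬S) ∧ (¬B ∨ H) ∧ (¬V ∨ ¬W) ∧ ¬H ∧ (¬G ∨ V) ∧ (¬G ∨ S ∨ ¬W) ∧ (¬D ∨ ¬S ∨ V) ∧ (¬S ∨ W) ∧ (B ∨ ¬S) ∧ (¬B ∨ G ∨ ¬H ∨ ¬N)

The formula is unsatisfiable.

Case H = True:
  Clause (¬H) is falsified — contradiction.
Case H = False:
  (B ∨ H) forces B = True.
  Clause (¬B ∨ H) is falsified — contradiction.
Both cases fail, so the formula is unsatisfiable.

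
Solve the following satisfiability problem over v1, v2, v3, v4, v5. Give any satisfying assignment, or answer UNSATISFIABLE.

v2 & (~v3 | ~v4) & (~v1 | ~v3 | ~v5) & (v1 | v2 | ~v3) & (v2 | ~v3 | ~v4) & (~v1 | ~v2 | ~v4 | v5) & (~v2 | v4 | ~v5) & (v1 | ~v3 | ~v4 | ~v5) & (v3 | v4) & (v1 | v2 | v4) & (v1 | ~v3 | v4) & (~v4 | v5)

v1 = False, v2 = True, v3 = False, v4 = True, v5 = True

Unit clause (v2) forces v2 = True.
Set v1 = False.
Try v3 = True:
  (~v3 | ~v4) forces v4 = False.
  clause (v1 | ~v3 | v4) is falsified — backtrack.
So v3 = False.
  then (v3 | v4) forces v4 = True.
  then (~v4 | v5) forces v5 = True.
All clauses satisfied.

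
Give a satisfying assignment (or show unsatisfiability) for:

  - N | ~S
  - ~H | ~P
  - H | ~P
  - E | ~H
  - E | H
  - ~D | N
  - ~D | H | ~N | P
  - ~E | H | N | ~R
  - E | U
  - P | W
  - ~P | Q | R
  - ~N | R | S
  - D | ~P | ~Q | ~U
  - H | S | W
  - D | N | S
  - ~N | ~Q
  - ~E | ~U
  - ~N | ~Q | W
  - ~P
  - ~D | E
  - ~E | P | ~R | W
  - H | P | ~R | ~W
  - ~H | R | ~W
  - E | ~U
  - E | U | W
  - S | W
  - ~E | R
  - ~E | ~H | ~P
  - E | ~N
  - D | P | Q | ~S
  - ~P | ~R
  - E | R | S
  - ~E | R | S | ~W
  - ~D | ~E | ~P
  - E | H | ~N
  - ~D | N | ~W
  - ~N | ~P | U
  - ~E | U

Case E = True:
  (~E | ~U) forces U = False.
  Clause (~E | U) is falsified — contradiction.
Case E = False:
  (E | ~H) forces H = False.
  Clause (E | H) is falsified — contradiction.
Both cases fail, so the formula is unsatisfiable.

Unsatisfiable — no assignment works.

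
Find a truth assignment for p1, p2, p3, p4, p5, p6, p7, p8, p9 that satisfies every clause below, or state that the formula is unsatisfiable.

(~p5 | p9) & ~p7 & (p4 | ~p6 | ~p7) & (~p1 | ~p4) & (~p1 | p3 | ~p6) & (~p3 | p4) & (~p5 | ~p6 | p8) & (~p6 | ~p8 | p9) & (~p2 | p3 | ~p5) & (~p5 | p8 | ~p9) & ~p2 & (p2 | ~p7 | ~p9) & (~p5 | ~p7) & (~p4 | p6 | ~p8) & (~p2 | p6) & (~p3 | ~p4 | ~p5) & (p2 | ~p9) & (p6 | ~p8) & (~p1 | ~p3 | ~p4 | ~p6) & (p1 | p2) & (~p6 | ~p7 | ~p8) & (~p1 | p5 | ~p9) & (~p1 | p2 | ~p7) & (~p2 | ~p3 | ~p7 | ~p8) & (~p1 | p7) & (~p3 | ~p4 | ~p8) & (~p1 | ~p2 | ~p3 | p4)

Unsatisfiable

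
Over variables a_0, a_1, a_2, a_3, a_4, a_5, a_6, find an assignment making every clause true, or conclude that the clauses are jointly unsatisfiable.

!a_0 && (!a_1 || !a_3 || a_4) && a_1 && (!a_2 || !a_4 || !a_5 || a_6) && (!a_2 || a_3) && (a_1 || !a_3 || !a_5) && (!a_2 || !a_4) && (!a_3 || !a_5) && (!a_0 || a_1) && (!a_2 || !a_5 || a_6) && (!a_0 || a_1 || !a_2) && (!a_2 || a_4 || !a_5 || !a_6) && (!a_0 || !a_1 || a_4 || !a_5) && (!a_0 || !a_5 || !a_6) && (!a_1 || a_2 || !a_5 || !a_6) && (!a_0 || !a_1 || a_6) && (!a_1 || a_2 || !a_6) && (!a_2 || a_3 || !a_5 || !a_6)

a_0: False, a_1: True, a_2: False, a_3: False, a_4: False, a_5: True, a_6: False

Unit clause (!a_0) forces a_0 = False.
Unit clause (a_1) forces a_1 = True.
Set a_2 = False.
  then (!a_1 || a_2 || !a_6) forces a_6 = False.
Set a_3 = False.
Set a_4 = False.
Set a_5 = True.
All clauses satisfied.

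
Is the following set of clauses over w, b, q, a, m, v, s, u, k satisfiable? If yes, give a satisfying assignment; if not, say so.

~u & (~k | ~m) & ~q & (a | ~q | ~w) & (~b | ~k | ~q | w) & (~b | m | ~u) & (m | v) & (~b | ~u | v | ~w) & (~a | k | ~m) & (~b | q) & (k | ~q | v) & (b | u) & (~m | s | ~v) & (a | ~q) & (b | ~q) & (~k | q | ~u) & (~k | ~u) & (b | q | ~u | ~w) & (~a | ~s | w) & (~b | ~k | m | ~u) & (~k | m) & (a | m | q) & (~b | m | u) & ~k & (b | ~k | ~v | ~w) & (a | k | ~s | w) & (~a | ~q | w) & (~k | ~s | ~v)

The formula is unsatisfiable.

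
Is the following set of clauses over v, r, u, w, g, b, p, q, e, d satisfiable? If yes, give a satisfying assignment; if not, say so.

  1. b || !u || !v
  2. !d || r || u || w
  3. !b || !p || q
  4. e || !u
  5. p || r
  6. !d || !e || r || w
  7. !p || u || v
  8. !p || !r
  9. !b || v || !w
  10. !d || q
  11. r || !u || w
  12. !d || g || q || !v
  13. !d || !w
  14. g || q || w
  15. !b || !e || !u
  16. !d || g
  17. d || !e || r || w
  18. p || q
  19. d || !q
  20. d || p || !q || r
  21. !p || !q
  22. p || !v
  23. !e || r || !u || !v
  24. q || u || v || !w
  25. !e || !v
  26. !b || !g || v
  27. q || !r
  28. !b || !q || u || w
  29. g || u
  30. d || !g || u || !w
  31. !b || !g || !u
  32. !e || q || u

v = True; r = False; u = False; w = False; g = True; b = False; p = True; q = False; e = False; d = False

Set v = True.
  then (p || !v) forces p = True.
  then (!e || !v) forces e = False.
  then (e || !u) forces u = False.
  then (!p || !r) forces r = False.
  then (!p || !q) forces q = False.
  then (g || u) forces g = True.
  then (!b || !p || q) forces b = False.
  then (!d || q) forces d = False.
  then (d || !g || u || !w) forces w = False.
All clauses satisfied.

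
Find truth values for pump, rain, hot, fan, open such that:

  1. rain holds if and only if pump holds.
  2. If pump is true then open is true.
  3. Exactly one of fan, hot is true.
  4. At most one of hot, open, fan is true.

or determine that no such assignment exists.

pump=F, rain=F, hot=F, fan=T, open=F

  (1) rain=F, pump=F — same ✓
  (2) pump=F ⇒ open: vacuous ✓
  (3) {fan, hot}: 1 true — exactly one ✓
  (4) {hot, open, fan}: 1 true — at most one ✓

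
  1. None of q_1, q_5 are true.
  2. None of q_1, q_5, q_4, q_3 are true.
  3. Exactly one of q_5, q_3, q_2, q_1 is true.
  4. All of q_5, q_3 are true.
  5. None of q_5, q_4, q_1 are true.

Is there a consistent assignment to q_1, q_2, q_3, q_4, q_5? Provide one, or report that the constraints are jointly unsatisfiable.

Case q_3 = True:
  Constraint (2) is violated (q_3=T) — contradiction.
Case q_3 = False:
  Constraint (4) is violated (q_3=F) — contradiction.
Both cases fail — unsatisfiable.

UNSATISFIABLE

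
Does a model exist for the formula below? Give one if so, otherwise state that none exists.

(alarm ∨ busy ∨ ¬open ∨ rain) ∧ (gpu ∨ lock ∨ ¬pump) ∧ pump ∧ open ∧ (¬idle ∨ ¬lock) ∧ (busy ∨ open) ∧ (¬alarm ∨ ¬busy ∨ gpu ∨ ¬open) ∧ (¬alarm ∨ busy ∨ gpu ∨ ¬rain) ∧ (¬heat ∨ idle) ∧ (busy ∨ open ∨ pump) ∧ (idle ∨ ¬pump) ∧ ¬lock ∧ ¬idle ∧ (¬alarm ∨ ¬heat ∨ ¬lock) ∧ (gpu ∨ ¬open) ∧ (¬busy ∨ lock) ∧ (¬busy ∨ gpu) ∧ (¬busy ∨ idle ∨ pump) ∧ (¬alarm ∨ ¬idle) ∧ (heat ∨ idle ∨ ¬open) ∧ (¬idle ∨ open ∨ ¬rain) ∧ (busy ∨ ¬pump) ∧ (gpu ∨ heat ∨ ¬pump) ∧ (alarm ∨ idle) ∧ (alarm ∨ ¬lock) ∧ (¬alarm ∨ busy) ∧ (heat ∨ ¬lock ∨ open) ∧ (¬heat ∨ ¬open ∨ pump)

The formula is unsatisfiable.

Case idle = True:
  Clause (¬idle) is falsified — contradiction.
Case idle = False:
  (pump) forces pump = True.
  Clause (idle ∨ ¬pump) is falsified — contradiction.
Both cases fail, so the formula is unsatisfiable.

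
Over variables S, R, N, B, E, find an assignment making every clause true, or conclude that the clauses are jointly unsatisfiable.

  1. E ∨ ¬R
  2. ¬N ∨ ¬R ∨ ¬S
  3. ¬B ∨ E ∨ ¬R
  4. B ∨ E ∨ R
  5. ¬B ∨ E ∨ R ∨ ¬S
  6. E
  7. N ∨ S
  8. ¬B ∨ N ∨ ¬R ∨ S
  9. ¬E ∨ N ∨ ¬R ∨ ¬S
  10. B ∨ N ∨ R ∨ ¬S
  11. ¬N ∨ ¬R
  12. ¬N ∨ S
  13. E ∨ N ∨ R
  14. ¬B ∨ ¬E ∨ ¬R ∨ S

S = True; R = False; N = True; B = False; E = True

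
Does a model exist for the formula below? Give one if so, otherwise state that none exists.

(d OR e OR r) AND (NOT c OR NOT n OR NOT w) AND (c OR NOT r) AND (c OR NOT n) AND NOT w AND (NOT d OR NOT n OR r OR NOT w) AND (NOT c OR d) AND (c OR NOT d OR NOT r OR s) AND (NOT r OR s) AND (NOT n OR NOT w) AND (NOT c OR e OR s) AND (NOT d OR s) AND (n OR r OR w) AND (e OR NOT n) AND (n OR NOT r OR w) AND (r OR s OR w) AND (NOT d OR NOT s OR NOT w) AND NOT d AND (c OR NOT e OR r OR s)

Case d = True:
  Clause (NOT d) is falsified — contradiction.
Case d = False:
  (NOT w) forces w = False.
  (NOT c OR d) forces c = False.
  (c OR NOT r) forces r = False.
  (d OR e OR r) forces e = True.
  (c OR NOT n) forces n = False.
  Clause (n OR r OR w) is falsified — contradiction.
Both cases fail, so the formula is unsatisfiable.

Unsatisfiable — no assignment works.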